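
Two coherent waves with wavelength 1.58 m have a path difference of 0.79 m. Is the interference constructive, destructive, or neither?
destructive — path difference = 0.5λ, an odd multiple of λ/2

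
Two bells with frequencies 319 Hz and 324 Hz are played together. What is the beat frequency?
5 Hz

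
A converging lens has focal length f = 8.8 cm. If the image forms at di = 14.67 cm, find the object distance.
1/do = 1/f − 1/di → do = 21.99 cm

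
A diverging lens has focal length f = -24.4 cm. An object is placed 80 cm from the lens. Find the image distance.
1/di = 1/f − 1/do → di = -18.7 cm (virtual image)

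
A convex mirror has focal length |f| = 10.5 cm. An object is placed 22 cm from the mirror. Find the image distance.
f = −10.5 cm (convex); 1/di = 1/f − 1/do → di = -7.108 cm (virtual image, behind mirror)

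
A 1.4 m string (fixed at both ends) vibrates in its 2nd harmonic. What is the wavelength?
λₙ = 2L/n = 1.4 m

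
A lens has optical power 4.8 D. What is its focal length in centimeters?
f = 1/P = 20.83 cm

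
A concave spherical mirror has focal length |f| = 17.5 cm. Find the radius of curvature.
R = 2|f| = 35 cm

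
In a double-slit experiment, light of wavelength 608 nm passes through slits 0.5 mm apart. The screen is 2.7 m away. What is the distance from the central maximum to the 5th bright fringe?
y = mλL/d = 16.42 mm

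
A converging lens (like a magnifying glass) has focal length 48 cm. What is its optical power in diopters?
P = 1/f = 2.083 D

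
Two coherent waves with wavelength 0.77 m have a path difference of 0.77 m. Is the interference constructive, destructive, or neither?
constructive — path difference = 1λ, a whole number of wavelengths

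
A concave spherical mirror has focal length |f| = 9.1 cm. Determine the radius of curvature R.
R = 2|f| = 18.2 cm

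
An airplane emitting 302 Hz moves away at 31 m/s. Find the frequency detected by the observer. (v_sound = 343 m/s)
f_obs = f·v/(v + v_s) = 277 Hz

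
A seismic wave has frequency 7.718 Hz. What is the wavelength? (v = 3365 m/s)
λ = v/f = 436 m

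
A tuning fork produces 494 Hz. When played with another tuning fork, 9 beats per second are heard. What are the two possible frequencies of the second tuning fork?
f₂ = 494 ± 9 Hz → 503 Hz or 485 Hz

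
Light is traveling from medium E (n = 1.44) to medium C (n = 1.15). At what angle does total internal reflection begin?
θc = arcsin(n₂/n₁) = 53°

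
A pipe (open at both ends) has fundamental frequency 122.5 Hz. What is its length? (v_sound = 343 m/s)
L = v/(2f₁) = 1.4 m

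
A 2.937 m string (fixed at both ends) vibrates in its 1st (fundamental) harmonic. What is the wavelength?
λₙ = 2L/n = 5.874 m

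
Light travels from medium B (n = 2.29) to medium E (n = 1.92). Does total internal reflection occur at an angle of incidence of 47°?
θc = arcsin(n₂/n₁) = 56.97°; 47° < θc, so no — the ray refracts.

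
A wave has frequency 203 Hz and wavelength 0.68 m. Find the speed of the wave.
v = fλ = 138 m/s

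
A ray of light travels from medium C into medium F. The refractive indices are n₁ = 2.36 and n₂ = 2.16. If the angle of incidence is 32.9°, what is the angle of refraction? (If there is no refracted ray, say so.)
sin θ₂ = (n₁/n₂)·sin θ₁ = 0.5935 → θ₂ = 36.4°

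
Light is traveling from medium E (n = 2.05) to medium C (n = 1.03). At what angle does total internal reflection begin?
θc = arcsin(n₂/n₁) = 30.16°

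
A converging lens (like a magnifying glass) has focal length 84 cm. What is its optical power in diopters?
P = 1/f = 1.19 D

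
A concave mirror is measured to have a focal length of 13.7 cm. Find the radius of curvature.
R = 2|f| = 27.4 cm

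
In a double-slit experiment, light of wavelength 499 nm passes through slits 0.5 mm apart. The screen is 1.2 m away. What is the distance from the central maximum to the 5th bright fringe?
y = mλL/d = 5.988 mm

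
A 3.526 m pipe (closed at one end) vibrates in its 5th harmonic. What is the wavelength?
λₙ = 4L/n = 2.821 m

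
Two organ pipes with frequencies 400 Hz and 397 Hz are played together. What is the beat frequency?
3 Hz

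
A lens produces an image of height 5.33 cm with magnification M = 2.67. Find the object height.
ho = |hi|/|M| = 1.996 cm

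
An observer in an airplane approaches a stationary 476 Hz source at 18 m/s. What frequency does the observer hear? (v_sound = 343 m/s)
f_obs = f·(v + v_o)/v = 501 Hz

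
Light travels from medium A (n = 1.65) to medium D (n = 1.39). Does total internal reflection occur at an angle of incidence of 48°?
θc = arcsin(n₂/n₁) = 57.4°; 48° < θc, so no — the ray refracts.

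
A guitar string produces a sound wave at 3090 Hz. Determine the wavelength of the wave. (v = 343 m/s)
λ = v/f = 0.111 m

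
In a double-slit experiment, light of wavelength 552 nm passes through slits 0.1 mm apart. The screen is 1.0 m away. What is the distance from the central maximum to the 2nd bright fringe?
y = mλL/d = 11.04 mm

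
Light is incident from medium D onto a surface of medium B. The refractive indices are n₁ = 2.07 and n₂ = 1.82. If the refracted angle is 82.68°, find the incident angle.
sin θ₁ = (n₂/n₁)·sin θ₂ → θ₁ = 60.7°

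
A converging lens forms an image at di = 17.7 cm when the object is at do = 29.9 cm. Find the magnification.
M = −di/do = -0.592 (inverted image)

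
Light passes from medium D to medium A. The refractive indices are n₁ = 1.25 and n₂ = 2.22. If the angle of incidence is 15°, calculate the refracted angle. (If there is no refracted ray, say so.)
sin θ₂ = (n₁/n₂)·sin θ₁ = 0.1457 → θ₂ = 8.38°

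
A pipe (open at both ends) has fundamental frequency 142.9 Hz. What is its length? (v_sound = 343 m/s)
L = v/(2f₁) = 1.2 m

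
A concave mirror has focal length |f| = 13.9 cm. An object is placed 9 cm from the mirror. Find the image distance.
f = +13.9 cm (concave); 1/di = 1/f − 1/do → di = -25.53 cm (virtual image, behind mirror)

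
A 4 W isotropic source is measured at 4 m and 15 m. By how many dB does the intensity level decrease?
Δβ = 20·log₁₀(r₂/r₁) = 11.48 dB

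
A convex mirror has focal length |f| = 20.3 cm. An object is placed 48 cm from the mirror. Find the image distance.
f = −20.3 cm (convex); 1/di = 1/f − 1/do → di = -14.27 cm (virtual image, behind mirror)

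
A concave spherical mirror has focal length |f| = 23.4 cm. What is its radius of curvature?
R = 2|f| = 46.8 cm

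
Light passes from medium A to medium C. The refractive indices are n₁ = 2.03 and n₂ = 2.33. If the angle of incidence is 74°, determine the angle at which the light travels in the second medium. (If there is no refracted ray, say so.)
sin θ₂ = (n₁/n₂)·sin θ₁ = 0.8375 → θ₂ = 56.88°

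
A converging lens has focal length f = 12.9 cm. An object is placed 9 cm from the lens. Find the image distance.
1/di = 1/f − 1/do → di = -29.77 cm (virtual image)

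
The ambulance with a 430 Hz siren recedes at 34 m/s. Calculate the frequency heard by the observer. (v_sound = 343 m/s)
f_obs = f·v/(v + v_s) = 391.2 Hz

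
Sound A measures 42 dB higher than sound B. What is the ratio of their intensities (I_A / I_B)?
I_A/I_B = 10^(Δβ/10) = 15850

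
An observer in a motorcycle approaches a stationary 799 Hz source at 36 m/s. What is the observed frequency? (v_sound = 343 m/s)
f_obs = f·(v + v_o)/v = 882.9 Hz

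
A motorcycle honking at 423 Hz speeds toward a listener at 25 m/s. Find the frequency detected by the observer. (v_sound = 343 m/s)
f_obs = f·v/(v − v_s) = 456.3 Hz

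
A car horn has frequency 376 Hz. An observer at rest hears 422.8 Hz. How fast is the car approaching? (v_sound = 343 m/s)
v_s = v·(1 − f/f_obs) = 37.97 m/s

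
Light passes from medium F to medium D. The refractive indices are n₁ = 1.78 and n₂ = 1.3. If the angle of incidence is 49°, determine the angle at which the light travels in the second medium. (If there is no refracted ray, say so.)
sin θ₂ = (n₁/n₂)·sin θ₁ = 1.033 > 1, so there is no refracted ray — the light undergoes total internal reflection.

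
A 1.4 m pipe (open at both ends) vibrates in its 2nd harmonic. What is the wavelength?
λₙ = 2L/n = 1.4 m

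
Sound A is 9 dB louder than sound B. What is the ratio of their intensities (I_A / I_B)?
I_A/I_B = 10^(Δβ/10) = 7.943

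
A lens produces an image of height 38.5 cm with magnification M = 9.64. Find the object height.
ho = |hi|/|M| = 3.994 cm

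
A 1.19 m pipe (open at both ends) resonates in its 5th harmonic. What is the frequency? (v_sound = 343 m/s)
fₙ = nv/(2L) = 720.6 Hz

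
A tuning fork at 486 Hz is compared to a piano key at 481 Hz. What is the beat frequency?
5 Hz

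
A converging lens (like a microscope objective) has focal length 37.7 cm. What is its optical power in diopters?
P = 1/f = 2.653 D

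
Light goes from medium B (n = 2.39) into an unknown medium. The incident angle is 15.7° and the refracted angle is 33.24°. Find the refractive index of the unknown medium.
n₂ = n₁·sin θ₁ / sin θ₂ = 1.18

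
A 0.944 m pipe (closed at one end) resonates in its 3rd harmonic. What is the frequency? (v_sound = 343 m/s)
fₙ = nv/(4L) = 272.5 Hz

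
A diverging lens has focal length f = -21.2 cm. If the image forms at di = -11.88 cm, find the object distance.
1/do = 1/f − 1/di → do = 27.02 cm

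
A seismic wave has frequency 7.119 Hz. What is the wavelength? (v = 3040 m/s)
λ = v/f = 427 m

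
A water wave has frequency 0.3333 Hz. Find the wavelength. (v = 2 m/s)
λ = v/f = 6.001 m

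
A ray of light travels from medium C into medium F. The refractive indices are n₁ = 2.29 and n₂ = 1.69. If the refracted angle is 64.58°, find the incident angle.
sin θ₁ = (n₂/n₁)·sin θ₂ → θ₁ = 41.8°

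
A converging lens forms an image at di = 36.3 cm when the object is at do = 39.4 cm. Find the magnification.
M = −di/do = -0.9213 (inverted image)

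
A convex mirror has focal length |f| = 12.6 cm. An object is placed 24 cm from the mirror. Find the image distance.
f = −12.6 cm (convex); 1/di = 1/f − 1/do → di = -8.262 cm (virtual image, behind mirror)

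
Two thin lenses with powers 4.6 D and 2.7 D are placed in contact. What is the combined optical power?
P_total = P₁ + P₂ = 7.3 D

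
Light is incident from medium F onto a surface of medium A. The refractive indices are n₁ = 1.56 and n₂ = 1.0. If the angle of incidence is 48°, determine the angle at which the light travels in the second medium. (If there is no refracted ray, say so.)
sin θ₂ = (n₁/n₂)·sin θ₁ = 1.159 > 1, so there is no refracted ray — the light undergoes total internal reflection.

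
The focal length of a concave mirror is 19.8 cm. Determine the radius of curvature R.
R = 2|f| = 39.6 cm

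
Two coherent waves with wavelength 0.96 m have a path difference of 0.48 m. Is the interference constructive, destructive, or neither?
destructive — path difference = 0.5λ, an odd multiple of λ/2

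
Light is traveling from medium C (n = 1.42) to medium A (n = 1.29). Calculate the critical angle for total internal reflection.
θc = arcsin(n₂/n₁) = 65.29°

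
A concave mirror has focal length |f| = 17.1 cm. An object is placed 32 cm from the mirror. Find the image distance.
f = +17.1 cm (concave); 1/di = 1/f − 1/do → di = 36.72 cm (real image, in front of mirror)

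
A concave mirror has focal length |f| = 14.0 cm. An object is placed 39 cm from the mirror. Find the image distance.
f = +14.0 cm (concave); 1/di = 1/f − 1/do → di = 21.84 cm (real image, in front of mirror)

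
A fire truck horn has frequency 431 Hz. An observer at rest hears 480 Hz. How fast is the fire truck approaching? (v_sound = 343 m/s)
v_s = v·(1 − f/f_obs) = 35.01 m/s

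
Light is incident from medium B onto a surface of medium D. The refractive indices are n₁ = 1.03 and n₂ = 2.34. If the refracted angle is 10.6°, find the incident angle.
sin θ₁ = (n₂/n₁)·sin θ₂ → θ₁ = 24.7°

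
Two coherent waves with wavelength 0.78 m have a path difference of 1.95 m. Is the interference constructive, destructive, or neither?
destructive — path difference = 2.5λ, an odd multiple of λ/2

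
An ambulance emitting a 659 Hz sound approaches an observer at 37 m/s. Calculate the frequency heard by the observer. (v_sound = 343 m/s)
f_obs = f·v/(v − v_s) = 738.7 Hz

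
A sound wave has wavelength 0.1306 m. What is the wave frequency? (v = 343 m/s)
f = v/λ = 2626 Hz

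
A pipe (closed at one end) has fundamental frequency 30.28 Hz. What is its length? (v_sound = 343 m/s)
L = v/(4f₁) = 2.832 m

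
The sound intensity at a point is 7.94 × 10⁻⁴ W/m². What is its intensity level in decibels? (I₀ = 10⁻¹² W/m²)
β = 10·log₁₀(I/I₀) = 89 dB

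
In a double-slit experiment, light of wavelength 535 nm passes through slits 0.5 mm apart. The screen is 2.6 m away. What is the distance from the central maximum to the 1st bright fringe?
y = mλL/d = 2.782 mm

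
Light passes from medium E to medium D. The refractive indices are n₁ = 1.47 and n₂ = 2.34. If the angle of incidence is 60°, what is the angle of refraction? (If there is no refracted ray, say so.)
sin θ₂ = (n₁/n₂)·sin θ₁ = 0.544 → θ₂ = 32.96°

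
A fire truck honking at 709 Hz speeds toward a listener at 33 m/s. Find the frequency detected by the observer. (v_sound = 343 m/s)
f_obs = f·v/(v − v_s) = 784.5 Hz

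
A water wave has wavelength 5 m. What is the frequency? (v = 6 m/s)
f = v/λ = 1.2 Hz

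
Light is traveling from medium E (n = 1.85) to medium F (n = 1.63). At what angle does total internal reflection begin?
θc = arcsin(n₂/n₁) = 61.77°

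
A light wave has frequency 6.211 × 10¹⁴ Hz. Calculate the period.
T = 1/f = 1.610 × 10⁻¹⁵ s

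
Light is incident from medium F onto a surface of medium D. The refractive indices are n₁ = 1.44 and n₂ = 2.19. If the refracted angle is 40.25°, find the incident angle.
sin θ₁ = (n₂/n₁)·sin θ₂ → θ₁ = 79.31°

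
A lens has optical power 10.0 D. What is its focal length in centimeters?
f = 1/P = 10 cm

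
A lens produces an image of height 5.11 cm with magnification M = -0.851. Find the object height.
ho = |hi|/|M| = 6.005 cm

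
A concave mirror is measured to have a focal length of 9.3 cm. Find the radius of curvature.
R = 2|f| = 18.6 cm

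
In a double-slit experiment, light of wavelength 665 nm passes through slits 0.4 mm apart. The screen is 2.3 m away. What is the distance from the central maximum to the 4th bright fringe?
y = mλL/d = 15.3 mm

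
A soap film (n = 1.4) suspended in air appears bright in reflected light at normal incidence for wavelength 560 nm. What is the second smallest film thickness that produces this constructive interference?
2nt = (m − ½)λ with m = 2 → t = (m − ½)λ/(2n) = 300 nm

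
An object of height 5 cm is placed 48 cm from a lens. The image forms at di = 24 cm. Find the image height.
hi = (-di/do) × ho = -2.5 cm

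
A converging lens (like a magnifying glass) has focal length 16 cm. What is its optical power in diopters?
P = 1/f = 6.25 D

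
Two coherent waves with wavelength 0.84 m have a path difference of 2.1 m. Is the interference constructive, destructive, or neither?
destructive — path difference = 2.5λ, an odd multiple of λ/2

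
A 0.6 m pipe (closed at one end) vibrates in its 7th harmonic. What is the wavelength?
λₙ = 4L/n = 0.3429 m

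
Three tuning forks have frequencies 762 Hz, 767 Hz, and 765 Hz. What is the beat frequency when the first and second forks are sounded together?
5 Hz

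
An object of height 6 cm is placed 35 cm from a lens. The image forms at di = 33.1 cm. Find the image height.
hi = (-di/do) × ho = -5.674 cm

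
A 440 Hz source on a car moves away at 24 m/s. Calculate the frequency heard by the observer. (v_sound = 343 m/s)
f_obs = f·v/(v + v_s) = 411.2 Hz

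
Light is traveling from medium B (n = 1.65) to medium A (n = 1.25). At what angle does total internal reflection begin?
θc = arcsin(n₂/n₁) = 49.25°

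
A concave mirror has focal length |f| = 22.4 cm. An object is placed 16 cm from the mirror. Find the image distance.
f = +22.4 cm (concave); 1/di = 1/f − 1/do → di = -56 cm (virtual image, behind mirror)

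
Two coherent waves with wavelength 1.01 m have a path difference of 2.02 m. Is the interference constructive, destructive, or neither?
constructive — path difference = 2λ, a whole number of wavelengths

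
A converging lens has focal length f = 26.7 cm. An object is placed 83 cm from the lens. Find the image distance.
1/di = 1/f − 1/do → di = 39.36 cm (real image)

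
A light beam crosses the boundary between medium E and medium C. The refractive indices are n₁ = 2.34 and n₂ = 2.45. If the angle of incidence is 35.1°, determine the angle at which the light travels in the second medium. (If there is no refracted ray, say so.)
sin θ₂ = (n₁/n₂)·sin θ₁ = 0.5492 → θ₂ = 33.31°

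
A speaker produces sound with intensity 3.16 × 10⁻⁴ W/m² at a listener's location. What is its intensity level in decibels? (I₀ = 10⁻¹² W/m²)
β = 10·log₁₀(I/I₀) = 85 dB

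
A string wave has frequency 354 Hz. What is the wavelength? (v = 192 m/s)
λ = v/f = 0.5424 m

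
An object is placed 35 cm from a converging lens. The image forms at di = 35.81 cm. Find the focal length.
1/f = 1/do + 1/di → f = 17.7 cm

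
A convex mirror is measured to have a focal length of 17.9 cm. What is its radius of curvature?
R = 2|f| = 35.8 cm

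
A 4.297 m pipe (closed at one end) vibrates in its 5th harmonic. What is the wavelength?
λₙ = 4L/n = 3.438 m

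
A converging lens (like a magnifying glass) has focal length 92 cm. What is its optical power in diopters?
P = 1/f = 1.087 D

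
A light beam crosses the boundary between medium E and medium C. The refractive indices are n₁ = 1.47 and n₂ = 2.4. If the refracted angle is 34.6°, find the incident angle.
sin θ₁ = (n₂/n₁)·sin θ₂ → θ₁ = 67.99°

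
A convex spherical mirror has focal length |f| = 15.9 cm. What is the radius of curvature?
R = 2|f| = 31.8 cm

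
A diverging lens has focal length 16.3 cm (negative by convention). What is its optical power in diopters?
P = 1/f = -6.135 D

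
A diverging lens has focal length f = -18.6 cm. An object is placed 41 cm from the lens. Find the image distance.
1/di = 1/f − 1/do → di = -12.8 cm (virtual image)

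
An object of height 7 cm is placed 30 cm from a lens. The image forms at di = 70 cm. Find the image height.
hi = (-di/do) × ho = -16.33 cm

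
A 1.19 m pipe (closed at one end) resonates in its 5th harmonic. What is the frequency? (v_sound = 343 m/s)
fₙ = nv/(4L) = 360.3 Hz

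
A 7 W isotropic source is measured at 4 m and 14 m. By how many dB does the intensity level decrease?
Δβ = 20·log₁₀(r₂/r₁) = 10.88 dB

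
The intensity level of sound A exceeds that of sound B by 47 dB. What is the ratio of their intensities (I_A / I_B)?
I_A/I_B = 10^(Δβ/10) = 50120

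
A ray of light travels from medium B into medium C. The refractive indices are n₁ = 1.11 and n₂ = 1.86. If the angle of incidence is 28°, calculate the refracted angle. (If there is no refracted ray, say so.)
sin θ₂ = (n₁/n₂)·sin θ₁ = 0.2802 → θ₂ = 16.27°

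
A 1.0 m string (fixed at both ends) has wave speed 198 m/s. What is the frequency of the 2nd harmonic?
fₙ = nv/(2L) = 198 Hz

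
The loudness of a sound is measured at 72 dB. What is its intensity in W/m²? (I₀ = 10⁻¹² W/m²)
I = I₀·10^(β/10) = 1.58 × 10⁻⁵ W/m²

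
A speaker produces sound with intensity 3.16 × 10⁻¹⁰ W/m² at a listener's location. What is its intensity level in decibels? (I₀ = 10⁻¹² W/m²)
β = 10·log₁₀(I/I₀) = 25 dB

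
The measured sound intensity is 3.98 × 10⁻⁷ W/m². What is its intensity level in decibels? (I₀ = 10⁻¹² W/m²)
β = 10·log₁₀(I/I₀) = 56 dB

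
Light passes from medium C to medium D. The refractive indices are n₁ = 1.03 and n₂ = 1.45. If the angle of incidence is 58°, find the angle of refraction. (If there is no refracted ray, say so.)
sin θ₂ = (n₁/n₂)·sin θ₁ = 0.6024 → θ₂ = 37.04°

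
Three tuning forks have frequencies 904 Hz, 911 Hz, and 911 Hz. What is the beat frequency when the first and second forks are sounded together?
7 Hz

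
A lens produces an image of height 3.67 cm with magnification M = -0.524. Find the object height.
ho = |hi|/|M| = 7.004 cm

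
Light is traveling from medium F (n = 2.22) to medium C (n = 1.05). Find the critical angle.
θc = arcsin(n₂/n₁) = 28.23°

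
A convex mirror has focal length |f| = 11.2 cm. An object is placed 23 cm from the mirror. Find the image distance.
f = −11.2 cm (convex); 1/di = 1/f − 1/do → di = -7.532 cm (virtual image, behind mirror)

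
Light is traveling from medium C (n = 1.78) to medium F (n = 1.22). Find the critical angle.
θc = arcsin(n₂/n₁) = 43.27°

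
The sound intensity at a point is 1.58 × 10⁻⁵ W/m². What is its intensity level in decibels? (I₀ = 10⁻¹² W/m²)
β = 10·log₁₀(I/I₀) = 71.99 dB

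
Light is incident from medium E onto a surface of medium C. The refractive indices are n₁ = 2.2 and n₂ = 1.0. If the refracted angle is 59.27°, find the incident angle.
sin θ₁ = (n₂/n₁)·sin θ₂ → θ₁ = 23°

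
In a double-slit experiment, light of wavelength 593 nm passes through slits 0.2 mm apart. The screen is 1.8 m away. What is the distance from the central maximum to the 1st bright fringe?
y = mλL/d = 5.337 mm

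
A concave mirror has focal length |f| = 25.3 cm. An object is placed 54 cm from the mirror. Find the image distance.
f = +25.3 cm (concave); 1/di = 1/f − 1/do → di = 47.6 cm (real image, in front of mirror)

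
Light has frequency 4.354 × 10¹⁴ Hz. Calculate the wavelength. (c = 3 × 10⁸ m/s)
λ = c/f = 689 nm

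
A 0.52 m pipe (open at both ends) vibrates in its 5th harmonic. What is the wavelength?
λₙ = 2L/n = 0.208 m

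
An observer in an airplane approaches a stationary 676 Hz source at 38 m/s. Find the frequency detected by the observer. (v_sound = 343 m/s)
f_obs = f·(v + v_o)/v = 750.9 Hz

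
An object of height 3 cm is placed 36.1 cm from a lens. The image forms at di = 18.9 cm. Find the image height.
hi = (-di/do) × ho = -1.571 cm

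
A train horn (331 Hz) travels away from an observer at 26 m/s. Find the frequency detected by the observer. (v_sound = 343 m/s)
f_obs = f·v/(v + v_s) = 307.7 Hz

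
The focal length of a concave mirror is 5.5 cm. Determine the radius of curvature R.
R = 2|f| = 11 cm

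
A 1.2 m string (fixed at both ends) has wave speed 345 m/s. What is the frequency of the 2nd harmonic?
fₙ = nv/(2L) = 287.5 Hz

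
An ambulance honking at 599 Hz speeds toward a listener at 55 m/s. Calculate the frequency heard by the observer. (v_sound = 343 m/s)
f_obs = f·v/(v − v_s) = 713.4 Hz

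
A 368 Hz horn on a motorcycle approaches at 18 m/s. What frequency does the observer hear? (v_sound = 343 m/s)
f_obs = f·v/(v − v_s) = 388.4 Hz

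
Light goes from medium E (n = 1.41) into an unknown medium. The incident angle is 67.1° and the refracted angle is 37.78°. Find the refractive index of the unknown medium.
n₂ = n₁·sin θ₁ / sin θ₂ = 2.12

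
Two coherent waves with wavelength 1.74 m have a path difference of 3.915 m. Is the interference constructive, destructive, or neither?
neither (partial) — path difference = 2.25λ, neither a whole number of wavelengths nor an odd multiple of λ/2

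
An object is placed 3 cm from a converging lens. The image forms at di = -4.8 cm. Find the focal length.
1/f = 1/do + 1/di → f = 8 cm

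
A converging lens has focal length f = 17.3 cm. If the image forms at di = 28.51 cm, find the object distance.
1/do = 1/f − 1/di → do = 44 cm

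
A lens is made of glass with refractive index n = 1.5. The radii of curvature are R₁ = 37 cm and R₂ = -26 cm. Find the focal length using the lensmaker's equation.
1/f = (n − 1)(1/R₁ − 1/R₂) → f = 30.54 cm (converging lens)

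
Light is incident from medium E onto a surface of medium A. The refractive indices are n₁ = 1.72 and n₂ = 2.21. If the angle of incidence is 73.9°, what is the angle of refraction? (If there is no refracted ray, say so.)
sin θ₂ = (n₁/n₂)·sin θ₁ = 0.7478 → θ₂ = 48.4°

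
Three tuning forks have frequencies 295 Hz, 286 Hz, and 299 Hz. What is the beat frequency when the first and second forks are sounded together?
9 Hz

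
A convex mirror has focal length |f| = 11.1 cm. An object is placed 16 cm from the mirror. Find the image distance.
f = −11.1 cm (convex); 1/di = 1/f − 1/do → di = -6.554 cm (virtual image, behind mirror)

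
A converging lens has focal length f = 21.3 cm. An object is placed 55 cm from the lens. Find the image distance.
1/di = 1/f − 1/do → di = 34.76 cm (real image)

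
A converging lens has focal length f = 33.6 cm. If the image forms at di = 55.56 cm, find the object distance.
1/do = 1/f − 1/di → do = 85.01 cm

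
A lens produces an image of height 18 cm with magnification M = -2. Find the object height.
ho = |hi|/|M| = 9 cm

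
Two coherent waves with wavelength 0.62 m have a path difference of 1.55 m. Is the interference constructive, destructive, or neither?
destructive — path difference = 2.5λ, an odd multiple of λ/2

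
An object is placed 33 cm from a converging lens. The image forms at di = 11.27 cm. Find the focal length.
1/f = 1/do + 1/di → f = 8.401 cm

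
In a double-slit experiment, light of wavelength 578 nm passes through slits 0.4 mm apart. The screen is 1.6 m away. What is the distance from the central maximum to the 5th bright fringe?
y = mλL/d = 11.56 mm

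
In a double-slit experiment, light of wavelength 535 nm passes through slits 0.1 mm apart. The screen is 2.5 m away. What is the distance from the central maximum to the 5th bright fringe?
y = mλL/d = 66.88 mm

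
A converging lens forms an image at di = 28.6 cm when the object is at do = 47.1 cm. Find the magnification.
M = −di/do = -0.6072 (inverted image)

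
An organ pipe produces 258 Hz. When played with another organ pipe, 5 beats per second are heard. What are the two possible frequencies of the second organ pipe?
f₂ = 258 ± 5 Hz → 263 Hz or 253 Hz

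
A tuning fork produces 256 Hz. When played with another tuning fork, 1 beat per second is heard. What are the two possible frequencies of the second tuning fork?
f₂ = 256 ± 1 Hz → 257 Hz or 255 Hz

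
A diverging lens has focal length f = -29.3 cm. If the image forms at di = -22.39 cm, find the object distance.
1/do = 1/f − 1/di → do = 94.94 cm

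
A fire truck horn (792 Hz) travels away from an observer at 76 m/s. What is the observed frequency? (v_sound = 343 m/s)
f_obs = f·v/(v + v_s) = 648.3 Hz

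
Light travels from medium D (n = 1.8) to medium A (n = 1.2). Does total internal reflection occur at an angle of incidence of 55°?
θc = arcsin(n₂/n₁) = 41.81°; 55° > θc, so yes — total internal reflection.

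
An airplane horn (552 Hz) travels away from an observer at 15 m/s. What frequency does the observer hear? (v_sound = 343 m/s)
f_obs = f·v/(v + v_s) = 528.9 Hz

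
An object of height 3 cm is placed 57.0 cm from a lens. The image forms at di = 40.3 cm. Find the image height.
hi = (-di/do) × ho = -2.121 cm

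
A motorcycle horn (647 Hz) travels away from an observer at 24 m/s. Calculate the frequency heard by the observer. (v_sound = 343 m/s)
f_obs = f·v/(v + v_s) = 604.7 Hz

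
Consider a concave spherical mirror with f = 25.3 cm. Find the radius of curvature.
R = 2|f| = 50.6 cm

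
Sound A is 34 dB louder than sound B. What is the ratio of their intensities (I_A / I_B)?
I_A/I_B = 10^(Δβ/10) = 2512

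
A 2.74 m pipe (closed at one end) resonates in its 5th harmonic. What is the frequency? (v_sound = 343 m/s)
fₙ = nv/(4L) = 156.5 Hz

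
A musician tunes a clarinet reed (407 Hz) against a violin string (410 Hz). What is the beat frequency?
3 Hz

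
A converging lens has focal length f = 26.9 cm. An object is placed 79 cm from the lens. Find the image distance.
1/di = 1/f − 1/do → di = 40.79 cm (real image)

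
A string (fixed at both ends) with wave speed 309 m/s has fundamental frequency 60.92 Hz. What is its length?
L = v/(2f₁) = 2.536 m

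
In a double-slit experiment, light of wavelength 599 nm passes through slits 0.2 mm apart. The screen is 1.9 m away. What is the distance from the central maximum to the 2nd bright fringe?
y = mλL/d = 11.38 mm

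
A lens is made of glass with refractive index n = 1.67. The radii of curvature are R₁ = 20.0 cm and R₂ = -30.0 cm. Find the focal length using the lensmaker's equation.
1/f = (n − 1)(1/R₁ − 1/R₂) → f = 17.91 cm (converging lens)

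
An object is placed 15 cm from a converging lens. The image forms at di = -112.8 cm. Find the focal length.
1/f = 1/do + 1/di → f = 17.3 cm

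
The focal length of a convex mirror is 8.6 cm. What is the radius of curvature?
R = 2|f| = 17.2 cm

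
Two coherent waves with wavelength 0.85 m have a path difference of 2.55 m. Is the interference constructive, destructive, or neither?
constructive — path difference = 3λ, a whole number of wavelengths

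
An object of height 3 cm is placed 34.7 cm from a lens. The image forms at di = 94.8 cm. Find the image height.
hi = (-di/do) × ho = -8.196 cm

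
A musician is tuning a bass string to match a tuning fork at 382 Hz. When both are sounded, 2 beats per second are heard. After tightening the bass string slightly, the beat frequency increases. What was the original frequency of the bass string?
384 Hz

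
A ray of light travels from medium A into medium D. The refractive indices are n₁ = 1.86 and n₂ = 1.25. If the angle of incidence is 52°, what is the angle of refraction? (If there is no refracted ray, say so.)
sin θ₂ = (n₁/n₂)·sin θ₁ = 1.173 > 1, so there is no refracted ray — the light undergoes total internal reflection.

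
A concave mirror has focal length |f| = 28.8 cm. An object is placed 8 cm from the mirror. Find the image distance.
f = +28.8 cm (concave); 1/di = 1/f − 1/do → di = -11.08 cm (virtual image, behind mirror)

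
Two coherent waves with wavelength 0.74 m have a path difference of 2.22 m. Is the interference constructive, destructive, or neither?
constructive — path difference = 3λ, a whole number of wavelengths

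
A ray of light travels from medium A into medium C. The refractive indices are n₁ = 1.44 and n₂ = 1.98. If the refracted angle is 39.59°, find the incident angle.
sin θ₁ = (n₂/n₁)·sin θ₂ → θ₁ = 61.2°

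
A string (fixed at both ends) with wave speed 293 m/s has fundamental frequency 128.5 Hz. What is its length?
L = v/(2f₁) = 1.14 m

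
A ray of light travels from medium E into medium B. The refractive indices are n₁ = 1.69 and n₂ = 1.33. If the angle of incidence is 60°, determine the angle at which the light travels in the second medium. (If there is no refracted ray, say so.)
sin θ₂ = (n₁/n₂)·sin θ₁ = 1.1 > 1, so there is no refracted ray — the light undergoes total internal reflection.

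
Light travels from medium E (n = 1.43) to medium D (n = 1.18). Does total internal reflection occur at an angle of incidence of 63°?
θc = arcsin(n₂/n₁) = 55.61°; 63° > θc, so yes — total internal reflection.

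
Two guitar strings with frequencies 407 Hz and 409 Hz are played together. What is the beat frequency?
2 Hz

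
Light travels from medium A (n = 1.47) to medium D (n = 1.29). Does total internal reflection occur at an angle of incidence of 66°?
θc = arcsin(n₂/n₁) = 61.35°; 66° > θc, so yes — total internal reflection.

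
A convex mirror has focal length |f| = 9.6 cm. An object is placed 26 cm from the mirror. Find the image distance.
f = −9.6 cm (convex); 1/di = 1/f − 1/do → di = -7.011 cm (virtual image, behind mirror)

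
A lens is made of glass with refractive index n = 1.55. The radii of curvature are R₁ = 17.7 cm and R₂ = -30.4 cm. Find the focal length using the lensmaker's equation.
1/f = (n − 1)(1/R₁ − 1/R₂) → f = 20.34 cm (converging lens)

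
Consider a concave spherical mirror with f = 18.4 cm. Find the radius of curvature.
R = 2|f| = 36.8 cm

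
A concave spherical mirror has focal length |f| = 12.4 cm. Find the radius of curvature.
R = 2|f| = 24.8 cm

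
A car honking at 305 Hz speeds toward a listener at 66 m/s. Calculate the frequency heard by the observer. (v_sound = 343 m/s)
f_obs = f·v/(v − v_s) = 377.7 Hz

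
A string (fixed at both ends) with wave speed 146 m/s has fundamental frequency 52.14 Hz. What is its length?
L = v/(2f₁) = 1.4 m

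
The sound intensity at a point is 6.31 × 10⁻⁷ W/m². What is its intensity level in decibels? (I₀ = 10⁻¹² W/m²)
β = 10·log₁₀(I/I₀) = 58 dB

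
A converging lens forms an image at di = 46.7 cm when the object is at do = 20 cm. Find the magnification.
M = −di/do = -2.335 (inverted image)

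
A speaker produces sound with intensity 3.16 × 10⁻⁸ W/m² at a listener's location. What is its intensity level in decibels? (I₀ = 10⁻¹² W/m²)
β = 10·log₁₀(I/I₀) = 45 dB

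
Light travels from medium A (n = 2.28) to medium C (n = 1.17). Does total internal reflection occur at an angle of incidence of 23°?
θc = arcsin(n₂/n₁) = 30.87°; 23° < θc, so no — the ray refracts.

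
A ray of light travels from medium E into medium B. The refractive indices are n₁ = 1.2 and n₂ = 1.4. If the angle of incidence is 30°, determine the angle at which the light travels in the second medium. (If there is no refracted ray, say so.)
sin θ₂ = (n₁/n₂)·sin θ₁ = 0.4286 → θ₂ = 25.38°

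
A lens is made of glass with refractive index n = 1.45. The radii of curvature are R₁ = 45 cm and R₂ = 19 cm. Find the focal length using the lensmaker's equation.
1/f = (n − 1)(1/R₁ − 1/R₂) → f = -73.08 cm (diverging lens)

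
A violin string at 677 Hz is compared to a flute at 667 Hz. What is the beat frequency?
10 Hz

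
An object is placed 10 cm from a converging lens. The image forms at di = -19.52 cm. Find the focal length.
1/f = 1/do + 1/di → f = 20.5 cm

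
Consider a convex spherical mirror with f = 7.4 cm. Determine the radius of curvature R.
R = 2|f| = 14.8 cm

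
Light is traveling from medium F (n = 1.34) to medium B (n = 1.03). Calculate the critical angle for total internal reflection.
θc = arcsin(n₂/n₁) = 50.23°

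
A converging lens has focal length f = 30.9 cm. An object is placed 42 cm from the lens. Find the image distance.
1/di = 1/f − 1/do → di = 116.9 cm (real image)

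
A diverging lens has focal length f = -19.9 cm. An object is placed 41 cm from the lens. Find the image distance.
1/di = 1/f − 1/do → di = -13.4 cm (virtual image)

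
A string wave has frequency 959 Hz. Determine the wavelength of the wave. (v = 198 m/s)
λ = v/f = 0.2065 m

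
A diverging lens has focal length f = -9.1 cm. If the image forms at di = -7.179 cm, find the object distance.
1/do = 1/f − 1/di → do = 34.01 cm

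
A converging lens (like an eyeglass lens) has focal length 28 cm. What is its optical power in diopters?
P = 1/f = 3.571 D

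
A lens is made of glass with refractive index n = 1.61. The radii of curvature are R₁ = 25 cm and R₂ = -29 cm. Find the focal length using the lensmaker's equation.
1/f = (n − 1)(1/R₁ − 1/R₂) → f = 22.01 cm (converging lens)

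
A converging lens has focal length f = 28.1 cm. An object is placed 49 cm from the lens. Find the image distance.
1/di = 1/f − 1/do → di = 65.88 cm (real image)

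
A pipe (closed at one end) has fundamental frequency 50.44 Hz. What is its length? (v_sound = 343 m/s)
L = v/(4f₁) = 1.7 m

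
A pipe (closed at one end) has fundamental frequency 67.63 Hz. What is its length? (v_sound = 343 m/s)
L = v/(4f₁) = 1.268 m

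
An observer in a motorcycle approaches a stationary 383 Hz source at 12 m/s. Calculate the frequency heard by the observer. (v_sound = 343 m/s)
f_obs = f·(v + v_o)/v = 396.4 Hz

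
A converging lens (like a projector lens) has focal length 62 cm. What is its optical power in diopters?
P = 1/f = 1.613 D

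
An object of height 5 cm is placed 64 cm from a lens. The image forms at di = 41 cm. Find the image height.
hi = (-di/do) × ho = -3.203 cm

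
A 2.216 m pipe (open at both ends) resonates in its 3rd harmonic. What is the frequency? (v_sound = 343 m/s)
fₙ = nv/(2L) = 232.2 Hz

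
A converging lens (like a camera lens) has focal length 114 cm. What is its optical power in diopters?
P = 1/f = 0.8772 D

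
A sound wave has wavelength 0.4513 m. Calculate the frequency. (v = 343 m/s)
f = v/λ = 760 Hz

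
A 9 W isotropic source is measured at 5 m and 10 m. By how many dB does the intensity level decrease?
Δβ = 20·log₁₀(r₂/r₁) = 6.021 dB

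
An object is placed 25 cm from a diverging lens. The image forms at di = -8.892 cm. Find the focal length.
1/f = 1/do + 1/di → f = -13.8 cm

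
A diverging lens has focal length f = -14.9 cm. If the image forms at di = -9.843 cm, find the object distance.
1/do = 1/f − 1/di → do = 29 cm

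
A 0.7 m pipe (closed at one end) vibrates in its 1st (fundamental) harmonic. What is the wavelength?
λₙ = 4L/n = 2.8 m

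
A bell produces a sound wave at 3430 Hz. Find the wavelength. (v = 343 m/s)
λ = v/f = 0.1 m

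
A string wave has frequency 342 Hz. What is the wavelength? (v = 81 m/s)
λ = v/f = 0.2368 m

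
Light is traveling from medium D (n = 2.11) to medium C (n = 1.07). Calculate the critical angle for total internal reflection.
θc = arcsin(n₂/n₁) = 30.47°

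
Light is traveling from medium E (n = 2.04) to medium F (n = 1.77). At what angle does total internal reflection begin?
θc = arcsin(n₂/n₁) = 60.19°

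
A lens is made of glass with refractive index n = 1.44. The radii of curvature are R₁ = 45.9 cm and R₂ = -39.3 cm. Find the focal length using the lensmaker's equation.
1/f = (n − 1)(1/R₁ − 1/R₂) → f = 48.12 cm (converging lens)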